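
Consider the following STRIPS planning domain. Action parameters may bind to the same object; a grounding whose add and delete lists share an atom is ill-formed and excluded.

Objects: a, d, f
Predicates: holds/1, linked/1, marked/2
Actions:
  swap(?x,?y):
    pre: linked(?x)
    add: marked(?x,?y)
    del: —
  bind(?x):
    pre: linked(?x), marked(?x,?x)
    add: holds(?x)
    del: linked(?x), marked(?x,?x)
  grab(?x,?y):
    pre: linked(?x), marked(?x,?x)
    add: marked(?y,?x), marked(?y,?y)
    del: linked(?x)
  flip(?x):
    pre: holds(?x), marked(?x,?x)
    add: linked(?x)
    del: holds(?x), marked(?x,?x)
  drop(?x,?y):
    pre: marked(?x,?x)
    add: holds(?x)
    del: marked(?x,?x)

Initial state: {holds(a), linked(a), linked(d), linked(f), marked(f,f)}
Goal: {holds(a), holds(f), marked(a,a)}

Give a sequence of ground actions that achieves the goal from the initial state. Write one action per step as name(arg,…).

swap(a,a); bind(f)

1. swap(a,a)  →  {holds(a), linked(a), linked(d), linked(f), marked(a,a), marked(f,f)}
2. bind(f)  →  {holds(a), holds(f), linked(a), linked(d), marked(a,a)}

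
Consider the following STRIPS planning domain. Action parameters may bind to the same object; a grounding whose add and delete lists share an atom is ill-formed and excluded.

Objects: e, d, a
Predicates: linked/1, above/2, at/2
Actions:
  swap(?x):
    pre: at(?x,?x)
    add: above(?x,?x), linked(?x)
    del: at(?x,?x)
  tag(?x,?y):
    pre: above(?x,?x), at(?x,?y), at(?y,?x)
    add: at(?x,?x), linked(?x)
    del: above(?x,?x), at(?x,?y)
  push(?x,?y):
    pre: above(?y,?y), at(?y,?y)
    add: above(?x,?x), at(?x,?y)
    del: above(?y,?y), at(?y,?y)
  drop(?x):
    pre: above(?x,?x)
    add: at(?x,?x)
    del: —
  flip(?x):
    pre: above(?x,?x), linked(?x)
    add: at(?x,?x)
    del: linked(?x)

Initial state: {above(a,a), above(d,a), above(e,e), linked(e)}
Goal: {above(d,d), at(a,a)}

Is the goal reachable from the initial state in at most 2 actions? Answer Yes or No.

No

1. drop(e)  →  {above(a,a), above(d,a), above(e,e), at(e,e), linked(e)}
2. push(d,e)  →  {above(a,a), above(d,a), above(d,d), at(d,e), linked(e)}
3. drop(a)  →  {above(a,a), above(d,a), above(d,d), at(a,a), at(d,e), linked(e)}
optimal plan length = 3; 3 > 2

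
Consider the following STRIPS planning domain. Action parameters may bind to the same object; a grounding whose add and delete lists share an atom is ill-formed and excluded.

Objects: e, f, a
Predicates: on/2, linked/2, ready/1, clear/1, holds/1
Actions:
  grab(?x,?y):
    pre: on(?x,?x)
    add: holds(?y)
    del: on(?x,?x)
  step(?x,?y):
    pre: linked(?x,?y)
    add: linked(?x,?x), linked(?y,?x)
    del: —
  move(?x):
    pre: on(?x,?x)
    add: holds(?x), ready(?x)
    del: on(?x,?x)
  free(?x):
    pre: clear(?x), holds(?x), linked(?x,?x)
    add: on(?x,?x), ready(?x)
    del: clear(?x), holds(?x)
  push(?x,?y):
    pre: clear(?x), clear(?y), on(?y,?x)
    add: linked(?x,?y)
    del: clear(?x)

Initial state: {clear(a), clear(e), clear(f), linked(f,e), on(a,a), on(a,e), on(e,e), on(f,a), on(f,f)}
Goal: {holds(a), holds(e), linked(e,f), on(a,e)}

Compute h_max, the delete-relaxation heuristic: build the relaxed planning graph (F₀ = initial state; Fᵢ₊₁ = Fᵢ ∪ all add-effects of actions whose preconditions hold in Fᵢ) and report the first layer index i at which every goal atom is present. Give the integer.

F0 = init (9 atoms)
F1 = F0 ∪ {holds(a), holds(e), holds(f), linked(a,a), linked(a,f), linked(e,a), linked(e,e), linked(e,f), linked(f,f), ready(a), ready(e), ready(f)}  (21 atoms)
goal ⊆ F1  ⇒  h_max = 1

1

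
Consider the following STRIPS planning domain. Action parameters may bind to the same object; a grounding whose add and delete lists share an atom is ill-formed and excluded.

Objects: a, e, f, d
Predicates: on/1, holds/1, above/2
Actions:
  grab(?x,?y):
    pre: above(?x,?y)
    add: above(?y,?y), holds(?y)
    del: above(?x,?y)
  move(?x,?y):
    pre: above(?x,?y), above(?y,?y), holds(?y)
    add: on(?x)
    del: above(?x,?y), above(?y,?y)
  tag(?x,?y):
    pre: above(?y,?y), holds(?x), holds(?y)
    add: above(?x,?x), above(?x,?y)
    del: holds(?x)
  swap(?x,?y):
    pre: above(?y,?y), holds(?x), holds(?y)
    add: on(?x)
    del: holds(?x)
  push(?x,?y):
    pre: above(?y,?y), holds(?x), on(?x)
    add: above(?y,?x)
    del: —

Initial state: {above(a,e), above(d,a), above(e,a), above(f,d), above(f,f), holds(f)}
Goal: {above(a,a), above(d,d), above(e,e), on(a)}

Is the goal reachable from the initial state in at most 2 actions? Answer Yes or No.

No

1. grab(a,e)  →  {above(d,a), above(e,a), above(e,e), above(f,d), above(f,f), holds(e), holds(f)}
2. grab(e,a)  →  {above(a,a), above(d,a), above(e,e), above(f,d), above(f,f), holds(a), holds(e), holds(f)}
3. grab(f,d)  →  {above(a,a), above(d,a), above(d,d), above(e,e), above(f,f), holds(a), holds(d), holds(e), holds(f)}
4. swap(a,a)  →  {above(a,a), above(d,a), above(d,d), above(e,e), above(f,f), holds(d), holds(e), holds(f), on(a)}
optimal plan length = 4; 4 > 2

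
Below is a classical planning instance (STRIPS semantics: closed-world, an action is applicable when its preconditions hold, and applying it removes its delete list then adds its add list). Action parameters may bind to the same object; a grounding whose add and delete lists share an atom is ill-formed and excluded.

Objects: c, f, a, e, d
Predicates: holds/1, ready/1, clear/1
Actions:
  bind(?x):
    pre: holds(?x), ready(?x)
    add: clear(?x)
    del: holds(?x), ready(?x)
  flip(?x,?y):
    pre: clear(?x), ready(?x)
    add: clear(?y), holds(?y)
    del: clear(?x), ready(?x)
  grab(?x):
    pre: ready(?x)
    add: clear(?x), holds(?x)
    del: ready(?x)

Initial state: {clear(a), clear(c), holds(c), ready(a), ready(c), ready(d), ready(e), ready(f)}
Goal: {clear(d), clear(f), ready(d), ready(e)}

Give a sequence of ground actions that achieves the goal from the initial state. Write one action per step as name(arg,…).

flip(c,f); flip(a,d)

1. flip(c,f)  →  {clear(a), clear(f), holds(c), holds(f), ready(a), ready(d), ready(e), ready(f)}
2. flip(a,d)  →  {clear(d), clear(f), holds(c), holds(d), holds(f), ready(d), ready(e), ready(f)}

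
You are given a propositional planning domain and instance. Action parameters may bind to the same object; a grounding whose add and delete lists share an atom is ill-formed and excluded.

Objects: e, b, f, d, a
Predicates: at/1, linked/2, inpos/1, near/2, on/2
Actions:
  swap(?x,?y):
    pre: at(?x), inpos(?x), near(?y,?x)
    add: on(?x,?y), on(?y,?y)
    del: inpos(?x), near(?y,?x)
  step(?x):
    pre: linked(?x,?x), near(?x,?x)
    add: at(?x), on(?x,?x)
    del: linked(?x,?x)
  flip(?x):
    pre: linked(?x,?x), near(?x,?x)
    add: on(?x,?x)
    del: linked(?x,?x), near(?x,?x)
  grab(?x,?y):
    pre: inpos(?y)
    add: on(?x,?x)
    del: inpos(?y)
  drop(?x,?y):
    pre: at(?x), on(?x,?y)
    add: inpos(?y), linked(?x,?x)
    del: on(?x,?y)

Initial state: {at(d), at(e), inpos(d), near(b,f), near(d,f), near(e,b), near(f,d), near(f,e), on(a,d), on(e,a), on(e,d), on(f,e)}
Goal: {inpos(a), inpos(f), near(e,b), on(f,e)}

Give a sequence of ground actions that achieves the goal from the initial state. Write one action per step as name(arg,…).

1. swap(d,f)  →  {at(d), at(e), near(b,f), near(d,f), near(e,b), near(f,e), on(a,d), on(d,f), on(e,a), on(e,d), on(f,e), on(f,f)}
2. drop(e,a)  →  {at(d), at(e), inpos(a), linked(e,e), near(b,f), near(d,f), near(e,b), near(f,e), on(a,d), on(d,f), on(e,d), on(f,e), on(f,f)}
3. drop(d,f)  →  {at(d), at(e), inpos(a), inpos(f), linked(d,d), linked(e,e), near(b,f), near(d,f), near(e,b), near(f,e), on(a,d), on(e,d), on(f,e), on(f,f)}

swap(d,f); drop(e,a); drop(d,f)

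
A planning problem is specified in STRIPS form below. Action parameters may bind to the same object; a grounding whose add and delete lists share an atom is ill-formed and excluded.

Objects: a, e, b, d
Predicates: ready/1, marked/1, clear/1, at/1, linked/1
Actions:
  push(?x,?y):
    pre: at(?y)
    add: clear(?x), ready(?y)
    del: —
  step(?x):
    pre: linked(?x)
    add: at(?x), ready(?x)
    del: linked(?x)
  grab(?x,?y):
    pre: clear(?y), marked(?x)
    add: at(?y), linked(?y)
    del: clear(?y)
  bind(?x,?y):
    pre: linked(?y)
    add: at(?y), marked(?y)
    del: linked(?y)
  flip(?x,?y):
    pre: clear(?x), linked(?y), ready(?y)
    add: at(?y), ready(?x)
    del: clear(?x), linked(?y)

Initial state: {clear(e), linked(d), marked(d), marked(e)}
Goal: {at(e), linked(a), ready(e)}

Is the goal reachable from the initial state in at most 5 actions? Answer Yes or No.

Yes

1. grab(e,e)  →  {at(e), linked(d), linked(e), marked(d), marked(e)}
2. push(a,e)  →  {at(e), clear(a), linked(d), linked(e), marked(d), marked(e), ready(e)}
3. grab(e,a)  →  {at(a), at(e), linked(a), linked(d), linked(e), marked(d), marked(e), ready(e)}
optimal plan length = 3; 3 ≤ 5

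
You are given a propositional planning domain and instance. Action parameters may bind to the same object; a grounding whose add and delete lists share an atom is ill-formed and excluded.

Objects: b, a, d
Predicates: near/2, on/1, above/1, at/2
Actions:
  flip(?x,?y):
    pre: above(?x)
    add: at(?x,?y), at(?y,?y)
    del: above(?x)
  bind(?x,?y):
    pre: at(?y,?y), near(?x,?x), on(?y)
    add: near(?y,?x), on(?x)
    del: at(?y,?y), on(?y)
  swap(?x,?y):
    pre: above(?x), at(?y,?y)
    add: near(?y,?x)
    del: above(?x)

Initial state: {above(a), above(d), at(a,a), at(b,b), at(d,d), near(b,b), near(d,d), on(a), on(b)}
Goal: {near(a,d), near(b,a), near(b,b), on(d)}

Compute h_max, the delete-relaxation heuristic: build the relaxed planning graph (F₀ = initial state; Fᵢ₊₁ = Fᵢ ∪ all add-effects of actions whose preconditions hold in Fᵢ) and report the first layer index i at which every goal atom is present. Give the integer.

F0 = init (9 atoms)
F1 = F0 ∪ {at(a,b), at(a,d), at(d,a), at(d,b), near(a,a), near(a,b), near(a,d), near(b,a), near(b,d), near(d,a), on(d)}  (20 atoms)
goal ⊆ F1  ⇒  h_max = 1

1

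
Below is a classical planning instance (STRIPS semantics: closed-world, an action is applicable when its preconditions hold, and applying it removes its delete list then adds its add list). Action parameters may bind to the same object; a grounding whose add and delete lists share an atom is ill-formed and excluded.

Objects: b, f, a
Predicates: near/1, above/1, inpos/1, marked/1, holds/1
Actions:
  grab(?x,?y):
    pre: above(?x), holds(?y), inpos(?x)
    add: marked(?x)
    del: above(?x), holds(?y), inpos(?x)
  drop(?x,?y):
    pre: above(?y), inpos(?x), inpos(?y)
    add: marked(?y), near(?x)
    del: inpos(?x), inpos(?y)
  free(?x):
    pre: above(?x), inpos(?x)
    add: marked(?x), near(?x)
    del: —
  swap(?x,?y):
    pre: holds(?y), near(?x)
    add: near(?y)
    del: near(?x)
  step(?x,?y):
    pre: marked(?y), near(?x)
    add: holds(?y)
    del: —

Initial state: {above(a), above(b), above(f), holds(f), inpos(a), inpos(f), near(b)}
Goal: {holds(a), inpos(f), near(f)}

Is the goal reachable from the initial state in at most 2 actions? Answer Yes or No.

No

1. grab(a,f)  →  {above(b), above(f), inpos(f), marked(a), near(b)}
2. free(f)  →  {above(b), above(f), inpos(f), marked(a), marked(f), near(b), near(f)}
3. step(b,a)  →  {above(b), above(f), holds(a), inpos(f), marked(a), marked(f), near(b), near(f)}
optimal plan length = 3; 3 > 2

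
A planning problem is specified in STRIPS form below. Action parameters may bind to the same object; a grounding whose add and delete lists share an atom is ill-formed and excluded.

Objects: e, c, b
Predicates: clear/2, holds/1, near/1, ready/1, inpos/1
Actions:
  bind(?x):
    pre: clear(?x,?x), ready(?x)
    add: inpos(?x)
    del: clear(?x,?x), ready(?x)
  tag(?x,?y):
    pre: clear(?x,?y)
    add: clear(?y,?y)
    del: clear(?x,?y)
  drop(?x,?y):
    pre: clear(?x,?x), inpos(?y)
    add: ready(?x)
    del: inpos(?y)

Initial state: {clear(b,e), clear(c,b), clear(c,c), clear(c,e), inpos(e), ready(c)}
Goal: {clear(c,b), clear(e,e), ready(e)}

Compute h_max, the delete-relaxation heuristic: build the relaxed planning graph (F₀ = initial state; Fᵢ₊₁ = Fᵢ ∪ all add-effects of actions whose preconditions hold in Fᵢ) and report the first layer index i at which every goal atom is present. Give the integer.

F0 = init (6 atoms)
F1 = F0 ∪ {clear(b,b), clear(e,e), inpos(c)}  (9 atoms)
F2 = F1 ∪ {ready(b), ready(e)}  (11 atoms)
goal ⊆ F2  ⇒  h_max = 2

2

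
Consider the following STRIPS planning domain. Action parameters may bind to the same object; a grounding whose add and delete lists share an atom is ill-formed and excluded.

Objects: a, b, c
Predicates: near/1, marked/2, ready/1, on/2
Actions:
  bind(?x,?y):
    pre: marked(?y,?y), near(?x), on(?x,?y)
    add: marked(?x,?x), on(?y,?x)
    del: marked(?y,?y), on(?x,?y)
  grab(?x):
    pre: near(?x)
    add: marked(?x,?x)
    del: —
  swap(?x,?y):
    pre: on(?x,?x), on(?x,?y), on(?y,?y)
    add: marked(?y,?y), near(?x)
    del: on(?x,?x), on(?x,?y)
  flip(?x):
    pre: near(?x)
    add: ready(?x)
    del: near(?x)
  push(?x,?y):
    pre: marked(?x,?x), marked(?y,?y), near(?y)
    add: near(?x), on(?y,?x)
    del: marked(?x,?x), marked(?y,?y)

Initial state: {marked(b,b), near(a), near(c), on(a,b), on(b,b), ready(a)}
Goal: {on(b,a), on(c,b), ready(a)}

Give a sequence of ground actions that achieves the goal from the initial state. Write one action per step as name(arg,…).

bind(a,b); grab(c); swap(b,b); push(b,c)

1. bind(a,b)  →  {marked(a,a), near(a), near(c), on(b,a), on(b,b), ready(a)}
2. grab(c)  →  {marked(a,a), marked(c,c), near(a), near(c), on(b,a), on(b,b), ready(a)}
3. swap(b,b)  →  {marked(a,a), marked(b,b), marked(c,c), near(a), near(b), near(c), on(b,a), ready(a)}
4. push(b,c)  →  {marked(a,a), near(a), near(b), near(c), on(b,a), on(c,b), ready(a)}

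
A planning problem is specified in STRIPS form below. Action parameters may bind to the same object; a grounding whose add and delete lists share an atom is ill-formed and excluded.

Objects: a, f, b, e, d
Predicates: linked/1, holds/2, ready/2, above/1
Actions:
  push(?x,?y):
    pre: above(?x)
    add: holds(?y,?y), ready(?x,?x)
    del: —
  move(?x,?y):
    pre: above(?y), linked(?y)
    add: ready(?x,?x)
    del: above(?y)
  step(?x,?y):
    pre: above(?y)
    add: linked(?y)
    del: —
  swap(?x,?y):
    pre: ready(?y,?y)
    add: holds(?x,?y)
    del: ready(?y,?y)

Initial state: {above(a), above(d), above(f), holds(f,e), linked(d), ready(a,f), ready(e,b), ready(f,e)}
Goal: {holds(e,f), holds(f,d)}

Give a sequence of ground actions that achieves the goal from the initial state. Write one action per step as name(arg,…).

push(f,a); push(d,a); swap(f,d); swap(e,f)

1. push(f,a)  →  {above(a), above(d), above(f), holds(a,a), holds(f,e), linked(d), ready(a,f), ready(e,b), ready(f,e), ready(f,f)}
2. push(d,a)  →  {above(a), above(d), above(f), holds(a,a), holds(f,e), linked(d), ready(a,f), ready(d,d), ready(e,b), ready(f,e), ready(f,f)}
3. swap(f,d)  →  {above(a), above(d), above(f), holds(a,a), holds(f,d), holds(f,e), linked(d), ready(a,f), ready(e,b), ready(f,e), ready(f,f)}
4. swap(e,f)  →  {above(a), above(d), above(f), holds(a,a), holds(e,f), holds(f,d), holds(f,e), linked(d), ready(a,f), ready(e,b), ready(f,e)}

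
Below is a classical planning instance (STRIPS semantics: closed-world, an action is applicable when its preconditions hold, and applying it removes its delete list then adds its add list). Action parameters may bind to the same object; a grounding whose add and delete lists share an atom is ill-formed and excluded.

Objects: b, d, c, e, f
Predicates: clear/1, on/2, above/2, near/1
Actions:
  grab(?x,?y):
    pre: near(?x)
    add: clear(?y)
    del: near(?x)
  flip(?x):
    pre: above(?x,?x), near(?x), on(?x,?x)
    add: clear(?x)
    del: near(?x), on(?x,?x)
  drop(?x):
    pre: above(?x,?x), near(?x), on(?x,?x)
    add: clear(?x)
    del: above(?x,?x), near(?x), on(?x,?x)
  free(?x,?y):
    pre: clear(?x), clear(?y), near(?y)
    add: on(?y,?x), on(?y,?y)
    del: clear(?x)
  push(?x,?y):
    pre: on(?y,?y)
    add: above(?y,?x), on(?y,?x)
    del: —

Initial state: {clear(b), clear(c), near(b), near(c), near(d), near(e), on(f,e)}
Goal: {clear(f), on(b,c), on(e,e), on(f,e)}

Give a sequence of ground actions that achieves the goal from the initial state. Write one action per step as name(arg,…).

grab(d,e); grab(c,f); free(c,b); free(b,e)

1. grab(d,e)  →  {clear(b), clear(c), clear(e), near(b), near(c), near(e), on(f,e)}
2. grab(c,f)  →  {clear(b), clear(c), clear(e), clear(f), near(b), near(e), on(f,e)}
3. free(c,b)  →  {clear(b), clear(e), clear(f), near(b), near(e), on(b,b), on(b,c), on(f,e)}
4. free(b,e)  →  {clear(e), clear(f), near(b), near(e), on(b,b), on(b,c), on(e,b), on(e,e), on(f,e)}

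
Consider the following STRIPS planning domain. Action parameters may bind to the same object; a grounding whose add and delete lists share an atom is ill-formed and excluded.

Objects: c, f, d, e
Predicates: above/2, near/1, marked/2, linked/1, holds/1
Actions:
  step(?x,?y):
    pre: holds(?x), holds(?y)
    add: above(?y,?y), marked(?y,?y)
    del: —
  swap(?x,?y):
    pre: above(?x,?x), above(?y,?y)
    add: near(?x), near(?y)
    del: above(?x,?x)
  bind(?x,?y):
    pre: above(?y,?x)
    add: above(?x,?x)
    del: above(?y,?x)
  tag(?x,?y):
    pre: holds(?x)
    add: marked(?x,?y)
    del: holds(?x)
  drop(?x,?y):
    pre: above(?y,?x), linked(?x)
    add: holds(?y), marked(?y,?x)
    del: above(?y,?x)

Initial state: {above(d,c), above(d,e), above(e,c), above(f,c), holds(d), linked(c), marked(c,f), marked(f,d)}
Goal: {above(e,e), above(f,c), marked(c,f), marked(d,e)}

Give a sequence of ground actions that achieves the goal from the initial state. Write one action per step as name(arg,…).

1. bind(e,d)  →  {above(d,c), above(e,c), above(e,e), above(f,c), holds(d), linked(c), marked(c,f), marked(f,d)}
2. tag(d,e)  →  {above(d,c), above(e,c), above(e,e), above(f,c), linked(c), marked(c,f), marked(d,e), marked(f,d)}

bind(e,d); tag(d,e)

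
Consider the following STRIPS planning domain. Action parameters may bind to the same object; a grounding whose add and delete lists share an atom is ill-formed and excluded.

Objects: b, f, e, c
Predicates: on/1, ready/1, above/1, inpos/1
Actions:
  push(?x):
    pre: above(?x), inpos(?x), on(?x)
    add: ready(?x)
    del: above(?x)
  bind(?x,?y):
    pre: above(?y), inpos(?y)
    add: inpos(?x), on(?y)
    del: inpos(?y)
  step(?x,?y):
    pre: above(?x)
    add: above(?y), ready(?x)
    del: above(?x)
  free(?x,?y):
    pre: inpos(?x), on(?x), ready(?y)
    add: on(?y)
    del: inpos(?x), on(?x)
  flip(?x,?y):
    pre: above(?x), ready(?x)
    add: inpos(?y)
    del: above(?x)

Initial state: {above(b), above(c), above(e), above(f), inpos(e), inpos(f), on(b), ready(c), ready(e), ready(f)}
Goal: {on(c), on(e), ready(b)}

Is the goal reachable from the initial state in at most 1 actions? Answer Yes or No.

No

1. bind(b,e)  →  {above(b), above(c), above(e), above(f), inpos(b), inpos(f), on(b), on(e), ready(c), ready(e), ready(f)}
2. push(b)  →  {above(c), above(e), above(f), inpos(b), inpos(f), on(b), on(e), ready(b), ready(c), ready(e), ready(f)}
3. free(b,c)  →  {above(c), above(e), above(f), inpos(f), on(c), on(e), ready(b), ready(c), ready(e), ready(f)}
optimal plan length = 3; 3 > 1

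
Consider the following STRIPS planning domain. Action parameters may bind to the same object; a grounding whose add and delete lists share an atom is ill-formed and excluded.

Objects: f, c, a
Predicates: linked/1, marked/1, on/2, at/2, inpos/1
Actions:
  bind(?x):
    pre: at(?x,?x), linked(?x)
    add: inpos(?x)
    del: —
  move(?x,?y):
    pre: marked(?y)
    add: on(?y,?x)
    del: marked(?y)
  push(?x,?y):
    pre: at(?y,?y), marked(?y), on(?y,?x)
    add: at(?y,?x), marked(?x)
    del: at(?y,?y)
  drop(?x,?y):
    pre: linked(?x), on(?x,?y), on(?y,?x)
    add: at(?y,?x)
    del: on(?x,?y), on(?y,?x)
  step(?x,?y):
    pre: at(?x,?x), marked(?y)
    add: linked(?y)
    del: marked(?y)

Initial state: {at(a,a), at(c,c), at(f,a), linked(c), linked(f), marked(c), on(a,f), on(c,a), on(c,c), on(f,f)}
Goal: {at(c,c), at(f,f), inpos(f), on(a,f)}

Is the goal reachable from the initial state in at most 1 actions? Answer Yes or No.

1. drop(f,f)  →  {at(a,a), at(c,c), at(f,a), at(f,f), linked(c), linked(f), marked(c), on(a,f), on(c,a), on(c,c)}
2. bind(f)  →  {at(a,a), at(c,c), at(f,a), at(f,f), inpos(f), linked(c), linked(f), marked(c), on(a,f), on(c,a), on(c,c)}
optimal plan length = 2; 2 > 1

No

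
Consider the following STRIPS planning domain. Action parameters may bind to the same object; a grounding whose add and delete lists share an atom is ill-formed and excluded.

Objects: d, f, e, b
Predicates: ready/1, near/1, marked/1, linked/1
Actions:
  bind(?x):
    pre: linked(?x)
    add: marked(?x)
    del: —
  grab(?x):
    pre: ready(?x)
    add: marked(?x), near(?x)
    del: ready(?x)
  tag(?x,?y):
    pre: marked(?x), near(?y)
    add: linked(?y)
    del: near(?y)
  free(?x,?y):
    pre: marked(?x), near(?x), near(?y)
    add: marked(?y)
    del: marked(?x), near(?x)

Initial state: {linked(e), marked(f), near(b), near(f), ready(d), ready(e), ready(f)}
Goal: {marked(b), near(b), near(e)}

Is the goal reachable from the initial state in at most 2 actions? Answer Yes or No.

Yes

1. grab(e)  →  {linked(e), marked(e), marked(f), near(b), near(e), near(f), ready(d), ready(f)}
2. free(f,b)  →  {linked(e), marked(b), marked(e), near(b), near(e), ready(d), ready(f)}
optimal plan length = 2; 2 ≤ 2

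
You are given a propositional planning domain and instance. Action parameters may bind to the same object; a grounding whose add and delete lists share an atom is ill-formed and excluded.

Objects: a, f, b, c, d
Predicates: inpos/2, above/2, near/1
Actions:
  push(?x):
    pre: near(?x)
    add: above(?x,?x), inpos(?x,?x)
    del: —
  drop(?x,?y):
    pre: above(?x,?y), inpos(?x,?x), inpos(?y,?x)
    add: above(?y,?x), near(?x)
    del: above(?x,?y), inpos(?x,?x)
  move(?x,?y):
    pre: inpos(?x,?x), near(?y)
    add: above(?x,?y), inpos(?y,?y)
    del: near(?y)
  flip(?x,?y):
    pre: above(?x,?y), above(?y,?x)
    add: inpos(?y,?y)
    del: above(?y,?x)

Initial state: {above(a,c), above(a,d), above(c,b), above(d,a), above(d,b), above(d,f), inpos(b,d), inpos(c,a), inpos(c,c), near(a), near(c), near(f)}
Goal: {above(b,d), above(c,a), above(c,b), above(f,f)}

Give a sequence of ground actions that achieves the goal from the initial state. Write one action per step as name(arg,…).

push(f); move(c,a); flip(a,d); drop(d,b)

1. push(f)  →  {above(a,c), above(a,d), above(c,b), above(d,a), above(d,b), above(d,f), above(f,f), inpos(b,d), inpos(c,a), inpos(c,c), inpos(f,f), near(a), near(c), near(f)}
2. move(c,a)  →  {above(a,c), above(a,d), above(c,a), above(c,b), above(d,a), above(d,b), above(d,f), above(f,f), inpos(a,a), inpos(b,d), inpos(c,a), inpos(c,c), inpos(f,f), near(c), near(f)}
3. flip(a,d)  →  {above(a,c), above(a,d), above(c,a), above(c,b), above(d,b), above(d,f), above(f,f), inpos(a,a), inpos(b,d), inpos(c,a), inpos(c,c), inpos(d,d), inpos(f,f), near(c), near(f)}
4. drop(d,b)  →  {above(a,c), above(a,d), above(b,d), above(c,a), above(c,b), above(d,f), above(f,f), inpos(a,a), inpos(b,d), inpos(c,a), inpos(c,c), inpos(f,f), near(c), near(d), near(f)}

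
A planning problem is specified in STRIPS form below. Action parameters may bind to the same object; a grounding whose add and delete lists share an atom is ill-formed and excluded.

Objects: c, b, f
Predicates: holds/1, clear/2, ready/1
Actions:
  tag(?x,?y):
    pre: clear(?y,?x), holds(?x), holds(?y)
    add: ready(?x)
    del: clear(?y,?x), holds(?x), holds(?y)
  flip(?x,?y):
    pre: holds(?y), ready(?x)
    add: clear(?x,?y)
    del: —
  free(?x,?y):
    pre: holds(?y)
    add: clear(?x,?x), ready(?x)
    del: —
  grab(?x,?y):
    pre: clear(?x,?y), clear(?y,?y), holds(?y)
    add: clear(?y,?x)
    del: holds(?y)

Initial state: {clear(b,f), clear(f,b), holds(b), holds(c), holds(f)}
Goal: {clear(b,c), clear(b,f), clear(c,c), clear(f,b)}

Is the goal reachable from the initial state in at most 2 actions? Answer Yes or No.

No

1. free(c,c)  →  {clear(b,f), clear(c,c), clear(f,b), holds(b), holds(c), holds(f), ready(c)}
2. free(b,c)  →  {clear(b,b), clear(b,f), clear(c,c), clear(f,b), holds(b), holds(c), holds(f), ready(b), ready(c)}
3. flip(b,c)  →  {clear(b,b), clear(b,c), clear(b,f), clear(c,c), clear(f,b), holds(b), holds(c), holds(f), ready(b), ready(c)}
optimal plan length = 3; 3 > 2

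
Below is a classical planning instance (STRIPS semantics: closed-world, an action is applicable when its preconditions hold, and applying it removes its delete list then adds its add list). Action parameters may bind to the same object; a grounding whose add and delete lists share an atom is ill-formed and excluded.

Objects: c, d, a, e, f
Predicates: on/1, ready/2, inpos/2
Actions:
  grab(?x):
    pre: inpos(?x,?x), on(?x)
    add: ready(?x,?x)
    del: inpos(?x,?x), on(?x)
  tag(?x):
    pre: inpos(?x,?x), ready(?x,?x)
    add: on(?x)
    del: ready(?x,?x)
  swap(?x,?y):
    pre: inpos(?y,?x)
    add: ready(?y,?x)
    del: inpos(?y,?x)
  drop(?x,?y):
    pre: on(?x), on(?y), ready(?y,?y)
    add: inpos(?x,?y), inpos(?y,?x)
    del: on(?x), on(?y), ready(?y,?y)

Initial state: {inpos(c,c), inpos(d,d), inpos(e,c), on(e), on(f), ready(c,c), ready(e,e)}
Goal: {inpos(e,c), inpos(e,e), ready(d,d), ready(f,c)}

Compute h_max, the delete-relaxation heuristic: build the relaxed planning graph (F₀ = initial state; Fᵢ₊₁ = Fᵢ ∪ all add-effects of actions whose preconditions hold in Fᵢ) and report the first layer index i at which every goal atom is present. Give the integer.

F0 = init (7 atoms)
F1 = F0 ∪ {inpos(e,e), inpos(e,f), inpos(f,e), on(c), ready(d,d), ready(e,c)}  (13 atoms)
F2 = F1 ∪ {inpos(c,e), inpos(c,f), inpos(f,c), on(d), ready(e,f), ready(f,e)}  (19 atoms)
F3 = F2 ∪ {inpos(c,d), inpos(d,c), inpos(d,e), inpos(d,f), inpos(e,d), inpos(f,d), ready(c,e), ready(c,f), ready(f,c)}  (28 atoms)
goal ⊆ F3  ⇒  h_max = 3

3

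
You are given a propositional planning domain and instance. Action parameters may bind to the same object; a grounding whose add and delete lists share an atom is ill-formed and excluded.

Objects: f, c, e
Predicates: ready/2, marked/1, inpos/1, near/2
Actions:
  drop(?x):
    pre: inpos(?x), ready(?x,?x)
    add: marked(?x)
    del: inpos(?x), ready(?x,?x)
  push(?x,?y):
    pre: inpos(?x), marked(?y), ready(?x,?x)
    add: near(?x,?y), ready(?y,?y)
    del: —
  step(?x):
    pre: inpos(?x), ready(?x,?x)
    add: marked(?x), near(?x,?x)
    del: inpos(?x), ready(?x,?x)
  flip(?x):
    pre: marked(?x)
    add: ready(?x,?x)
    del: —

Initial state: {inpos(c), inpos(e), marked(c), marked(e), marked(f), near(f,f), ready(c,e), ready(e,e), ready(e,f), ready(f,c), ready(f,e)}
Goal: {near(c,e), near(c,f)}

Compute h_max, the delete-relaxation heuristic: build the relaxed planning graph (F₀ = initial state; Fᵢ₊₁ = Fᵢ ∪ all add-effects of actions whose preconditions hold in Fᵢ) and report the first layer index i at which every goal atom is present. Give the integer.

F0 = init (11 atoms)
F1 = F0 ∪ {near(e,c), near(e,e), near(e,f), ready(c,c), ready(f,f)}  (16 atoms)
F2 = F1 ∪ {near(c,c), near(c,e), near(c,f)}  (19 atoms)
goal ⊆ F2  ⇒  h_max = 2

2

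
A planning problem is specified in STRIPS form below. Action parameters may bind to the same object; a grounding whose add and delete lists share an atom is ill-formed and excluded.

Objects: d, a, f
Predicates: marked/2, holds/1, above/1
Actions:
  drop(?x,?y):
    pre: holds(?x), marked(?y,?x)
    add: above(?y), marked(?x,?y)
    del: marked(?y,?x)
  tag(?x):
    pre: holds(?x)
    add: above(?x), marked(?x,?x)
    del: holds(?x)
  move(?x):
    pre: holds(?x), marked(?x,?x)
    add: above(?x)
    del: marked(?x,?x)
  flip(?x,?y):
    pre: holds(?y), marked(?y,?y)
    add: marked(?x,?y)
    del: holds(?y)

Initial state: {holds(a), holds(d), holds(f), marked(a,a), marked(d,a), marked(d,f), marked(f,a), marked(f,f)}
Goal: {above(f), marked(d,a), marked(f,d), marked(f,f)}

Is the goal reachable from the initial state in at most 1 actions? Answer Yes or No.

No

1. drop(a,f)  →  {above(f), holds(a), holds(d), holds(f), marked(a,a), marked(a,f), marked(d,a), marked(d,f), marked(f,f)}
2. drop(f,d)  →  {above(d), above(f), holds(a), holds(d), holds(f), marked(a,a), marked(a,f), marked(d,a), marked(f,d), marked(f,f)}
optimal plan length = 2; 2 > 1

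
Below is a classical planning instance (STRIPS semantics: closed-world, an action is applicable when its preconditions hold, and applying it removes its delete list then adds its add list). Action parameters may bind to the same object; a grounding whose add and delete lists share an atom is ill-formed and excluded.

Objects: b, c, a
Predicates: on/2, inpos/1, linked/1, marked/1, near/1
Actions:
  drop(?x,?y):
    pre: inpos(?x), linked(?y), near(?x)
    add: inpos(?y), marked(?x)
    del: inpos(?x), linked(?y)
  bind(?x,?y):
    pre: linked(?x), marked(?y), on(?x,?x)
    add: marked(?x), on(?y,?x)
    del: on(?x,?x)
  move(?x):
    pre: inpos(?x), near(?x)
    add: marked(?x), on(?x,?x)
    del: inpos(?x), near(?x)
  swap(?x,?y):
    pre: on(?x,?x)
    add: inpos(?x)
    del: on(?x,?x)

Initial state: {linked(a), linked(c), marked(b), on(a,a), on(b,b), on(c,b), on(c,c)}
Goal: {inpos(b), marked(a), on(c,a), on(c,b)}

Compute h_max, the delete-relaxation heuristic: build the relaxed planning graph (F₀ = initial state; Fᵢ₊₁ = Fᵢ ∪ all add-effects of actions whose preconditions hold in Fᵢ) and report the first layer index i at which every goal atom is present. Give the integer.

F0 = init (7 atoms)
F1 = F0 ∪ {inpos(a), inpos(b), inpos(c), marked(a), marked(c), on(b,a), on(b,c)}  (14 atoms)
F2 = F1 ∪ {on(a,c), on(c,a)}  (16 atoms)
goal ⊆ F2  ⇒  h_max = 2

2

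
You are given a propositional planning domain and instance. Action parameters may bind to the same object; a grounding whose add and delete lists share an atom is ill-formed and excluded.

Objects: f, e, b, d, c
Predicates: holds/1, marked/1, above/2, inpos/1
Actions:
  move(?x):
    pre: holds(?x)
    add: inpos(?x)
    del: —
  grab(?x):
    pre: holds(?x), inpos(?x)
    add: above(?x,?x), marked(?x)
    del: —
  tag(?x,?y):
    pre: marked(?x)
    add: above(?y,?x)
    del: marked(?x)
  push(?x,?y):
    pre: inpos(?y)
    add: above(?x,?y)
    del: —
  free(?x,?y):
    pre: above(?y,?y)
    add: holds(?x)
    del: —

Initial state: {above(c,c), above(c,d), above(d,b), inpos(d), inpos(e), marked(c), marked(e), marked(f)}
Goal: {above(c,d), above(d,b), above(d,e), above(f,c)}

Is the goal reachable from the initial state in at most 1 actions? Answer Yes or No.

No

1. tag(e,d)  →  {above(c,c), above(c,d), above(d,b), above(d,e), inpos(d), inpos(e), marked(c), marked(f)}
2. tag(c,f)  →  {above(c,c), above(c,d), above(d,b), above(d,e), above(f,c), inpos(d), inpos(e), marked(f)}
optimal plan length = 2; 2 > 1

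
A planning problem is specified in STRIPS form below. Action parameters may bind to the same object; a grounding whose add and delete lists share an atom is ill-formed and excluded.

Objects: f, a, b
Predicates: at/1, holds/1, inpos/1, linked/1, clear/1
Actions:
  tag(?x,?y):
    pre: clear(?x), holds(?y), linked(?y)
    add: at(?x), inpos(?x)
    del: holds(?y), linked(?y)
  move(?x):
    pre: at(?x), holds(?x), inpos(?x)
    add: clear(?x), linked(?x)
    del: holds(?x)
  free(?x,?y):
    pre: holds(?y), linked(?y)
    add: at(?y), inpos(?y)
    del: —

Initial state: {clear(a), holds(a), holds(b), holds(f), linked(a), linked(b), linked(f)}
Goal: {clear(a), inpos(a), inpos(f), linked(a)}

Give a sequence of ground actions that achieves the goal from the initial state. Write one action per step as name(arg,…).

1. tag(a,b)  →  {at(a), clear(a), holds(a), holds(f), inpos(a), linked(a), linked(f)}
2. free(f,f)  →  {at(a), at(f), clear(a), holds(a), holds(f), inpos(a), inpos(f), linked(a), linked(f)}

tag(a,b); free(f,f)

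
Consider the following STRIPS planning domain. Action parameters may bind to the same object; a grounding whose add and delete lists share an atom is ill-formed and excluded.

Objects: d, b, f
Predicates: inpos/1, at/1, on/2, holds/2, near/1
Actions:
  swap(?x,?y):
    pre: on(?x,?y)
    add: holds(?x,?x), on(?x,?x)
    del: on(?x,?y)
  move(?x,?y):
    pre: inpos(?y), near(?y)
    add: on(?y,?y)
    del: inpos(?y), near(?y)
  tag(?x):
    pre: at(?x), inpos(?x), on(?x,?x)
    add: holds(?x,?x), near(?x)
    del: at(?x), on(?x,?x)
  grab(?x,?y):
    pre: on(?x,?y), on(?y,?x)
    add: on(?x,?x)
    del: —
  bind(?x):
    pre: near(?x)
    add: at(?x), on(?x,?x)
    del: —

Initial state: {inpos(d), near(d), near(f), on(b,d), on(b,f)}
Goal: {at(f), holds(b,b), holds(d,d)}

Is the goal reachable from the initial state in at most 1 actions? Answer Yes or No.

No

1. swap(b,d)  →  {holds(b,b), inpos(d), near(d), near(f), on(b,b), on(b,f)}
2. bind(d)  →  {at(d), holds(b,b), inpos(d), near(d), near(f), on(b,b), on(b,f), on(d,d)}
3. tag(d)  →  {holds(b,b), holds(d,d), inpos(d), near(d), near(f), on(b,b), on(b,f)}
4. bind(f)  →  {at(f), holds(b,b), holds(d,d), inpos(d), near(d), near(f), on(b,b), on(b,f), on(f,f)}
optimal plan length = 4; 4 > 1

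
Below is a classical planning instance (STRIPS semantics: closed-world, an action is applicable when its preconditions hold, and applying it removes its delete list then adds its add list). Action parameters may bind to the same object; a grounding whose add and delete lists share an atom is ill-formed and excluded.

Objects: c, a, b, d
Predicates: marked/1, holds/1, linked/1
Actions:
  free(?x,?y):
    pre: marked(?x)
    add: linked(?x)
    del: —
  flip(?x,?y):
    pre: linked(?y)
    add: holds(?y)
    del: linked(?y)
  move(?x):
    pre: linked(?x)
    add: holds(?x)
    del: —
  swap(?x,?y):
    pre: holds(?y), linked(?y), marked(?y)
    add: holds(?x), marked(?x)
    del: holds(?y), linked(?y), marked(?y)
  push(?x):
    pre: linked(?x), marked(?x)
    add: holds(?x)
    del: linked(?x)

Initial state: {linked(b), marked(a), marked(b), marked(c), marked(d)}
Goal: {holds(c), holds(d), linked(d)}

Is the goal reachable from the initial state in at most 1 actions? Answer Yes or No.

1. free(c,c)  →  {linked(b), linked(c), marked(a), marked(b), marked(c), marked(d)}
2. free(d,c)  →  {linked(b), linked(c), linked(d), marked(a), marked(b), marked(c), marked(d)}
3. flip(c,c)  →  {holds(c), linked(b), linked(d), marked(a), marked(b), marked(c), marked(d)}
4. move(d)  →  {holds(c), holds(d), linked(b), linked(d), marked(a), marked(b), marked(c), marked(d)}
optimal plan length = 4; 4 > 1

No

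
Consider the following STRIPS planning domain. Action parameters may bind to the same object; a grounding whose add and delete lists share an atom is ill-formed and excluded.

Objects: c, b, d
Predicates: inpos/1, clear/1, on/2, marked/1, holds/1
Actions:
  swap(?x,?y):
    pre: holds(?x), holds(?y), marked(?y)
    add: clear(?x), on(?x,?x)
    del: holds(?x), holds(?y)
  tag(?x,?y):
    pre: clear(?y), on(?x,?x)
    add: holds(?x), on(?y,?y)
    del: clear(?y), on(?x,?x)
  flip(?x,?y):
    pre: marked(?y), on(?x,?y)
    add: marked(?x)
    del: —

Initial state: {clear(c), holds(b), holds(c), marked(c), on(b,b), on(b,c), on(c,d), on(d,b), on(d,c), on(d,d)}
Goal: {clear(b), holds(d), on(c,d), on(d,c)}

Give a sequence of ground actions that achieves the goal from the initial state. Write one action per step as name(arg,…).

swap(b,c); tag(d,c)

1. swap(b,c)  →  {clear(b), clear(c), marked(c), on(b,b), on(b,c), on(c,d), on(d,b), on(d,c), on(d,d)}
2. tag(d,c)  →  {clear(b), holds(d), marked(c), on(b,b), on(b,c), on(c,c), on(c,d), on(d,b), on(d,c)}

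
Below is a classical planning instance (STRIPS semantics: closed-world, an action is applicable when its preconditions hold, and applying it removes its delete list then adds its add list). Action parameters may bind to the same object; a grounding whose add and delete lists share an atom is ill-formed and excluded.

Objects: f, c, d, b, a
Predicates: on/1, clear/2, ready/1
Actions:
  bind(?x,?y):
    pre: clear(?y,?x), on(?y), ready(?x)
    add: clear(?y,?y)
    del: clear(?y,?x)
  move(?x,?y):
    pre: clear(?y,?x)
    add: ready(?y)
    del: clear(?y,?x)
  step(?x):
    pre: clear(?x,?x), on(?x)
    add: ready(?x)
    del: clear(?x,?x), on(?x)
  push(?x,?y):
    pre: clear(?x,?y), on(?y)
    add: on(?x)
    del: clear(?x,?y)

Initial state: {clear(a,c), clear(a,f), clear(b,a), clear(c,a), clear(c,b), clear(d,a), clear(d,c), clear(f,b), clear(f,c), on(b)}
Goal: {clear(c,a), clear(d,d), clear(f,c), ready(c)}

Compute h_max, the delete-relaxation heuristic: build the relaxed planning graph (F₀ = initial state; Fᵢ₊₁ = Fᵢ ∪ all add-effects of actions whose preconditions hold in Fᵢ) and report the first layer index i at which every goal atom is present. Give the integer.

F0 = init (10 atoms)
F1 = F0 ∪ {on(c), on(f), ready(a), ready(b), ready(c), ready(d), ready(f)}  (17 atoms)
F2 = F1 ∪ {clear(b,b), clear(c,c), clear(f,f), on(a), on(d)}  (22 atoms)
F3 = F2 ∪ {clear(a,a), clear(d,d)}  (24 atoms)
goal ⊆ F3  ⇒  h_max = 3

3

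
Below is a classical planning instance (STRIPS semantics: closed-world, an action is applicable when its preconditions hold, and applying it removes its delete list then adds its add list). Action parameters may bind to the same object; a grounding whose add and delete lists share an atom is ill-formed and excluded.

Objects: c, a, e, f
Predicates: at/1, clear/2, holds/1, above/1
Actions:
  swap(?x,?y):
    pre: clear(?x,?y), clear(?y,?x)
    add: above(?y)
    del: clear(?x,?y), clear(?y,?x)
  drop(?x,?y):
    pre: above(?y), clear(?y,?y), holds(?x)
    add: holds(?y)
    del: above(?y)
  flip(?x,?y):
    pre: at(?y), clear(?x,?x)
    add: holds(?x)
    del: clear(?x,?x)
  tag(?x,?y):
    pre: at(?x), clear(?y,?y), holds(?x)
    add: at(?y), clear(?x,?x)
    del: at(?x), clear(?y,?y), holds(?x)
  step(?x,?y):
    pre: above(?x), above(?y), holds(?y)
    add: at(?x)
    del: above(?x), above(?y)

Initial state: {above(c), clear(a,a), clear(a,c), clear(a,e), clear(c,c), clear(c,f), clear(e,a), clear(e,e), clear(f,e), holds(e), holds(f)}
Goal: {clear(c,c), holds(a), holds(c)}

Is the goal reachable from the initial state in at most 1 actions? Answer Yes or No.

1. swap(e,a)  →  {above(a), above(c), clear(a,a), clear(a,c), clear(c,c), clear(c,f), clear(e,e), clear(f,e), holds(e), holds(f)}
2. drop(e,c)  →  {above(a), clear(a,a), clear(a,c), clear(c,c), clear(c,f), clear(e,e), clear(f,e), holds(c), holds(e), holds(f)}
3. drop(c,a)  →  {clear(a,a), clear(a,c), clear(c,c), clear(c,f), clear(e,e), clear(f,e), holds(a), holds(c), holds(e), holds(f)}
optimal plan length = 3; 3 > 1

No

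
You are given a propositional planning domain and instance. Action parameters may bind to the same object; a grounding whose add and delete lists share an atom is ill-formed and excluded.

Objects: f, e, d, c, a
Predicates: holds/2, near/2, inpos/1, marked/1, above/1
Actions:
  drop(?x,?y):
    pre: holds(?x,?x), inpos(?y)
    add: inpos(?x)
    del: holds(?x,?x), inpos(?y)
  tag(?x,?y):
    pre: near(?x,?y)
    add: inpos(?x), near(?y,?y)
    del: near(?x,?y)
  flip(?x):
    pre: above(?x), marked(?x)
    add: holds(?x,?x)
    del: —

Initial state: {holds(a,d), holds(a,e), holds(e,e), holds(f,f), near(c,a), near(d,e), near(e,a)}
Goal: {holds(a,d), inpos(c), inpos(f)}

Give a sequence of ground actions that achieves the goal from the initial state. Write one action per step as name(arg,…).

tag(e,a); drop(f,e); tag(c,a)

1. tag(e,a)  →  {holds(a,d), holds(a,e), holds(e,e), holds(f,f), inpos(e), near(a,a), near(c,a), near(d,e)}
2. drop(f,e)  →  {holds(a,d), holds(a,e), holds(e,e), inpos(f), near(a,a), near(c,a), near(d,e)}
3. tag(c,a)  →  {holds(a,d), holds(a,e), holds(e,e), inpos(c), inpos(f), near(a,a), near(d,e)}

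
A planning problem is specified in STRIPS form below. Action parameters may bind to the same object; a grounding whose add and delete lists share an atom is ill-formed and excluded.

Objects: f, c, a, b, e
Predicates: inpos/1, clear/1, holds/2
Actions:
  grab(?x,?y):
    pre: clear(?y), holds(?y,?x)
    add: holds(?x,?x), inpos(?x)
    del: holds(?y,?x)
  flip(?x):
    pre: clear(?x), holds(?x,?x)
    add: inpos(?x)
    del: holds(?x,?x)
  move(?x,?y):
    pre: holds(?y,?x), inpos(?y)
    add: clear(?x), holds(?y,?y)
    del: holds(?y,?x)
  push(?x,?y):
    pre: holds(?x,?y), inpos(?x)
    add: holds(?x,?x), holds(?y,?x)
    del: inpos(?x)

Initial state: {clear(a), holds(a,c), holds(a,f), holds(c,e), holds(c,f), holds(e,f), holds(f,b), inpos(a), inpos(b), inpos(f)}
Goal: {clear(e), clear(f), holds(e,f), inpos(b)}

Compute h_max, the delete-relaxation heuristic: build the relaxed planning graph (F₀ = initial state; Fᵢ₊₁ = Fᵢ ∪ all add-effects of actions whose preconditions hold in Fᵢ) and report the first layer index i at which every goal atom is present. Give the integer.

2

F0 = init (10 atoms)
F1 = F0 ∪ {clear(b), clear(c), clear(f), holds(a,a), holds(b,f), holds(c,a), holds(c,c), holds(f,a), holds(f,f), inpos(c)}  (20 atoms)
F2 = F1 ∪ {clear(e), holds(b,b), holds(e,c), holds(e,e), holds(f,c), inpos(e)}  (26 atoms)
goal ⊆ F2  ⇒  h_max = 2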